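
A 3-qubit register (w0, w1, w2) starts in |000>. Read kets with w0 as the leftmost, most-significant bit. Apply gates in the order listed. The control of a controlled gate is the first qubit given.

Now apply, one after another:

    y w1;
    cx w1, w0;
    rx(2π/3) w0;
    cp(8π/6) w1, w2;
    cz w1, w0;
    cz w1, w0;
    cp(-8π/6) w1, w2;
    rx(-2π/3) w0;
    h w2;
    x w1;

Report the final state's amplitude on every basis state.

After the circuit, the state carries amplitude sqrt(2)*I/2 on |100>, sqrt(2)*I/2 on |101>, and 0 on every other basis state. Key observation: the block from step 3 through step 8 cancels to the identity and can be dropped.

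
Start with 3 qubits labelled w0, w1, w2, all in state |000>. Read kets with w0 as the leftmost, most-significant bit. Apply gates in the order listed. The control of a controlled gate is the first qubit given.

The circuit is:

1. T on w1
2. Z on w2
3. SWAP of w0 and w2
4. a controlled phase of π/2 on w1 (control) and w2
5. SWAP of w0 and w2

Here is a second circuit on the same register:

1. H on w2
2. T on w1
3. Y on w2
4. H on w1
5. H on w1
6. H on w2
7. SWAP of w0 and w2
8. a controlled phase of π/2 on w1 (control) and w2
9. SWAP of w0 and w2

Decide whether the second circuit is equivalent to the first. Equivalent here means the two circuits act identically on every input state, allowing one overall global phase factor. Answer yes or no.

No — the two circuits implement different unitaries, even allowing a global phase.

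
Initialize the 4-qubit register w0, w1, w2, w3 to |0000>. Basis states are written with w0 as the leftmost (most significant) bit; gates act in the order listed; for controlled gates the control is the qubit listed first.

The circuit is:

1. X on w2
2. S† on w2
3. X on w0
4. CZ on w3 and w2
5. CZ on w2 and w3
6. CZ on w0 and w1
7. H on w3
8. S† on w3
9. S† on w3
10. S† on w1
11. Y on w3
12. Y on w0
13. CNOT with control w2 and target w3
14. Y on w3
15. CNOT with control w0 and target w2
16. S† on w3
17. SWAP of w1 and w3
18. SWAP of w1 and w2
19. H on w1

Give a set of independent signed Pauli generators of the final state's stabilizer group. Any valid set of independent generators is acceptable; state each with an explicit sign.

The stabilizer group can be generated by -IXII, +IIYI, +ZIII, +IIIZ, among other valid generating sets.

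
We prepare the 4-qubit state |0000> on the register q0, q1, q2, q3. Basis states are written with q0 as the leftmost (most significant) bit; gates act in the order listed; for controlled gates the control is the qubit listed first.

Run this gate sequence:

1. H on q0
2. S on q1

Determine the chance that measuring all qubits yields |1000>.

The probability of measuring |1000> is 1/2.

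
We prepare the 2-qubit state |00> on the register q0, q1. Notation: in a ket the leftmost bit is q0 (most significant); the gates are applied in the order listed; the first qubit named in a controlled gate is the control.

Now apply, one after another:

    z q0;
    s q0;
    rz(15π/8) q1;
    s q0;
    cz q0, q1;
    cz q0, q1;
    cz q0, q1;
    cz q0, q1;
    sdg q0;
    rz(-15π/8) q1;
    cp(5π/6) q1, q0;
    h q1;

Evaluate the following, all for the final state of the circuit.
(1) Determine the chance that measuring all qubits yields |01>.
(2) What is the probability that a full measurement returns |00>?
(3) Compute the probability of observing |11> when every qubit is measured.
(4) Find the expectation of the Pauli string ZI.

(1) A full measurement returns |01> with probability 1/2. Key observation: steps 3-10 multiply out to the identity, so the circuit reduces to the remaining gates.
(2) Outcome |00> occurs with probability 1/2.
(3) The probability of measuring |11> is 0.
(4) The expectation value of ZI is 1.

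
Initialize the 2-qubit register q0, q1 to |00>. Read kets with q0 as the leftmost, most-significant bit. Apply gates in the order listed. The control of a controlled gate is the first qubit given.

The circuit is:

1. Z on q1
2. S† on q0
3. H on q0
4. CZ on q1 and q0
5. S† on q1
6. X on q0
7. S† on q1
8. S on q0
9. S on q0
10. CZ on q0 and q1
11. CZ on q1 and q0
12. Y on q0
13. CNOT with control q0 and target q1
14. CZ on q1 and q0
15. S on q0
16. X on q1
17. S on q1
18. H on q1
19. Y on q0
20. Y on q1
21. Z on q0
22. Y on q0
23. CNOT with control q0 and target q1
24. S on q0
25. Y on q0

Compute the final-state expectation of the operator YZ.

The expectation value of YZ is 1.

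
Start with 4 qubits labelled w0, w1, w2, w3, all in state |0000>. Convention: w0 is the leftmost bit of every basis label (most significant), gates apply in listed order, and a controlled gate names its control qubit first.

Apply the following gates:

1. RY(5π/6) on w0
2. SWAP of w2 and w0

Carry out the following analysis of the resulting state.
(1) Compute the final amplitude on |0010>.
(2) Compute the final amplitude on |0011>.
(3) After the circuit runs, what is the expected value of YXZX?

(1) |0010> carries amplitude sqrt(2)/4 + sqrt(6)/4 in the final state.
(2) |0011> carries amplitude 0 in the final state.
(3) The observable YXZX averages to 0.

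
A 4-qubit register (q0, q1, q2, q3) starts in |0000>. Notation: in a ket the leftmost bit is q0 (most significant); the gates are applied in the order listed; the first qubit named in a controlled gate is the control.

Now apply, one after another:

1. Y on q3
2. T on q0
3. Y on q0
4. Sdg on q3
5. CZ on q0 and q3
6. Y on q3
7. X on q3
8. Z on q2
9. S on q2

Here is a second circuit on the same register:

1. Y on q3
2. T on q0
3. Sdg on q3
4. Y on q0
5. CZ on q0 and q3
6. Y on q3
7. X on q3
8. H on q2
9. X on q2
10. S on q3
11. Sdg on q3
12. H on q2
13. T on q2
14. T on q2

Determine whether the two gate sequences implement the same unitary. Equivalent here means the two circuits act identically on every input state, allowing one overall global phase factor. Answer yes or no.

Yes — the two circuits implement the same unitary up to a global phase.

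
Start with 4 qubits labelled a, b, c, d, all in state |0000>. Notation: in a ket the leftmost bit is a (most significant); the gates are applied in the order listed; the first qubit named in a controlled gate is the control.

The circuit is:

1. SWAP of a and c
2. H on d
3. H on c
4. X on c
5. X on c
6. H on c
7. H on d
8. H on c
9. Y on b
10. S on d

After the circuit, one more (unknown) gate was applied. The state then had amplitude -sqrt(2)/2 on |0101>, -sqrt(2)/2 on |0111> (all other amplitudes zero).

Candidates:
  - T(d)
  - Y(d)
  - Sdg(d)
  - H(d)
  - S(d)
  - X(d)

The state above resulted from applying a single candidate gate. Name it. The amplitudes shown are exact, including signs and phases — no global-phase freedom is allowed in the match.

It was Y(d) that produced the state shown.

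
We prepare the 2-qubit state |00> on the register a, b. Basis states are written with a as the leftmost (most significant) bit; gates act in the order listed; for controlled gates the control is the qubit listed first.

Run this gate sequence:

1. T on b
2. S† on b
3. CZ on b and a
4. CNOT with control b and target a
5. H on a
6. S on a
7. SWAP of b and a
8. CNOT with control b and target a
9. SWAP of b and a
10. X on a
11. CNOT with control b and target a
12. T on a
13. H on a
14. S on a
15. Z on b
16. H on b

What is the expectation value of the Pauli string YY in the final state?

The observable YY averages to -1.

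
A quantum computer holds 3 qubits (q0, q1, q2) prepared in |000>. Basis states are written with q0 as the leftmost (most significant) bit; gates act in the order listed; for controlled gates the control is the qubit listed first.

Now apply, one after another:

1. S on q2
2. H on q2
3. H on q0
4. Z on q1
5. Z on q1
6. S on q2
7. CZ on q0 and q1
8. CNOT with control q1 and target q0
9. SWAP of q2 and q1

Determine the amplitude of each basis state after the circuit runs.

After the circuit, the state carries amplitude 1/2 on |000>, 0 on |001>, I/2 on |010>, 0 on |011>, 1/2 on |100>, 0 on |101>, I/2 on |110>, 0 on |111>.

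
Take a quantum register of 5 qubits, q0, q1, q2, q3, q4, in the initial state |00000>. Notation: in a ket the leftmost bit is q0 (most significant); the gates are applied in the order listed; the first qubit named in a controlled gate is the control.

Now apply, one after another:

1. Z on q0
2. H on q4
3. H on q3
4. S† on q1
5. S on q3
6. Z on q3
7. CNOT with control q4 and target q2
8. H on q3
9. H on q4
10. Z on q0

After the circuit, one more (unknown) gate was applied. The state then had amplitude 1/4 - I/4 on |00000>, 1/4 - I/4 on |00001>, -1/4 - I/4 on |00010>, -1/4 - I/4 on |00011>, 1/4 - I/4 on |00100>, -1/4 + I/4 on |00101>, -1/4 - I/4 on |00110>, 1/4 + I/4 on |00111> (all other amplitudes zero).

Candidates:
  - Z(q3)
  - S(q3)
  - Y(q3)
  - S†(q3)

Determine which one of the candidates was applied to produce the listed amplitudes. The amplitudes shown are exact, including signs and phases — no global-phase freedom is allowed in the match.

It was Z(q3) that produced the state shown.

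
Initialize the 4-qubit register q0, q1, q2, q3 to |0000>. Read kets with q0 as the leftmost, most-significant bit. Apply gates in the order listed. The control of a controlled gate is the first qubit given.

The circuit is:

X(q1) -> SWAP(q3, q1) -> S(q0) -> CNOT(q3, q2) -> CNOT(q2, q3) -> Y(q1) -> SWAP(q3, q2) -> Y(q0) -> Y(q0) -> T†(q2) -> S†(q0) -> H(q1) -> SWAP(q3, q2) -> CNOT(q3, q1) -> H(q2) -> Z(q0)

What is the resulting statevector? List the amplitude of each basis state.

After the circuit, the state carries amplitude I/2 on |0000>, -I/2 on |0010>, -I/2 on |0100>, I/2 on |0110>, and 0 on every other basis state.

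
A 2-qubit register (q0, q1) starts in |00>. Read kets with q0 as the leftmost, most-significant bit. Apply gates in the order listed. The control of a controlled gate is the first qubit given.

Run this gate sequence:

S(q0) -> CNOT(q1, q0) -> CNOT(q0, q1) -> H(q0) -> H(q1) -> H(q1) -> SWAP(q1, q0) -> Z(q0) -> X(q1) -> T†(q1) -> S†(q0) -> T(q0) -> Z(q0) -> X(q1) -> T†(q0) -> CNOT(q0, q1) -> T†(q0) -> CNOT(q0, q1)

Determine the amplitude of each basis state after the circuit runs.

The final amplitudes are -sqrt(2)*exp(3*I*pi/4)/2 on |00>, sqrt(2)/2 on |01>, 0 on |10>, 0 on |11>.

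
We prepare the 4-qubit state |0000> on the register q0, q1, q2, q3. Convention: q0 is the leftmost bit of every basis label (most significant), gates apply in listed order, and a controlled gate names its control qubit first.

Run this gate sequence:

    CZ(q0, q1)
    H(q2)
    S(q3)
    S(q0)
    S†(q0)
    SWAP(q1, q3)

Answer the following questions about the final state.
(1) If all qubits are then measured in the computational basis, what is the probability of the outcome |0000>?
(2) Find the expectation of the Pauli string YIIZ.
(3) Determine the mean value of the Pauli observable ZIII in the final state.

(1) A full measurement returns |0000> with probability 1/2. Key observation: gates 4-5 undo each other exactly, leaving only the rest of the circuit to track.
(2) The observable YIIZ averages to 0.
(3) The observable ZIII averages to 1.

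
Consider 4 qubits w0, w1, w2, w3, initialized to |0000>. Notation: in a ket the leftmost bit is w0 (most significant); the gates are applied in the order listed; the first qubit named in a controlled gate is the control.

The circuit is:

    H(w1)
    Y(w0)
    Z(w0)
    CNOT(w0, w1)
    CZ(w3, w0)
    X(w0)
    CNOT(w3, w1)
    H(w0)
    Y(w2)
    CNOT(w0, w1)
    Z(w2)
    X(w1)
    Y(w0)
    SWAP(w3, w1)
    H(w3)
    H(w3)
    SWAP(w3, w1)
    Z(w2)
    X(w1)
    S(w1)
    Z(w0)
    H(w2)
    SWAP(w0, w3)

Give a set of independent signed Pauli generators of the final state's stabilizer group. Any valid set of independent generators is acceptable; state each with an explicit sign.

The stabilizer group can be generated by +IYII, -IIXI, +IIIX, +ZIII, among other valid generating sets. Key observation: the block from step 14 through step 17 cancels to the identity and can be dropped.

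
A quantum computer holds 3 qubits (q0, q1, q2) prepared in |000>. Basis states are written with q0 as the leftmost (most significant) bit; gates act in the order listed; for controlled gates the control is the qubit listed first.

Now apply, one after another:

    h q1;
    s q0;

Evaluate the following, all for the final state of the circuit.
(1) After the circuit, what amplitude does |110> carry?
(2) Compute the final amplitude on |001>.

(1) |110> carries amplitude 0 in the final state.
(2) The amplitude on |001> is 0.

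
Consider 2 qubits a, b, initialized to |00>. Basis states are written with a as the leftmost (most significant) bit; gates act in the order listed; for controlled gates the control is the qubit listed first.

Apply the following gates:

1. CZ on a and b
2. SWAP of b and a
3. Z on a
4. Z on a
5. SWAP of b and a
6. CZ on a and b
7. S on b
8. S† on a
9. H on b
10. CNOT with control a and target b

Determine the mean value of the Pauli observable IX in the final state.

In the final state, IX has expectation 1. Key observation: steps 1-6 multiply out to the identity, so the circuit reduces to the remaining gates.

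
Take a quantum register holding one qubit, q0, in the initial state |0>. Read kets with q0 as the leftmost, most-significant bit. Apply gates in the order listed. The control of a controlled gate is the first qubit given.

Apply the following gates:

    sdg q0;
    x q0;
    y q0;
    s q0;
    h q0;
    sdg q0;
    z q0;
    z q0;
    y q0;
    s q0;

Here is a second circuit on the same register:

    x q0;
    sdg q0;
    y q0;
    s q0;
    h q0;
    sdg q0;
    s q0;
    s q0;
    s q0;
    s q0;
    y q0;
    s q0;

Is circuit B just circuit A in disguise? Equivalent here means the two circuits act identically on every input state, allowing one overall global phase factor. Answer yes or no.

No, they are not equivalent — no single phase factor reconciles the two unitaries.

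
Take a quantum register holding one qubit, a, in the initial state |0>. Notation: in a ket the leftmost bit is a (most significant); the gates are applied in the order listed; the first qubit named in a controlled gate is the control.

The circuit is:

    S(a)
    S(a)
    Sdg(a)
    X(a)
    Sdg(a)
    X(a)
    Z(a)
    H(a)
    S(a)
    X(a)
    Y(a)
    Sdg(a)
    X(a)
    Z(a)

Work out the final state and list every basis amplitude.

The final amplitudes are sqrt(2)/2 on |0>, sqrt(2)/2 on |1>.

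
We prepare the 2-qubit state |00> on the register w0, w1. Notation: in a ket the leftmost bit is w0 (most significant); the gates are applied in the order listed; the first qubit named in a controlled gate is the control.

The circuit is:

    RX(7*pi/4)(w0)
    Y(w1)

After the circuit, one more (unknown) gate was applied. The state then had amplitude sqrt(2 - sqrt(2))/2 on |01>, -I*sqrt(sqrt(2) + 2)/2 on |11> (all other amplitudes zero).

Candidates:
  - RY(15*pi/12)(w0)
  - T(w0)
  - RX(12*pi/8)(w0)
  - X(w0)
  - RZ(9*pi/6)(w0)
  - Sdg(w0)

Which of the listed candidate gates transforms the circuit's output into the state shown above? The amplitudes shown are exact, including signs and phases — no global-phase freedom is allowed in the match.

It was X(w0) that produced the state shown.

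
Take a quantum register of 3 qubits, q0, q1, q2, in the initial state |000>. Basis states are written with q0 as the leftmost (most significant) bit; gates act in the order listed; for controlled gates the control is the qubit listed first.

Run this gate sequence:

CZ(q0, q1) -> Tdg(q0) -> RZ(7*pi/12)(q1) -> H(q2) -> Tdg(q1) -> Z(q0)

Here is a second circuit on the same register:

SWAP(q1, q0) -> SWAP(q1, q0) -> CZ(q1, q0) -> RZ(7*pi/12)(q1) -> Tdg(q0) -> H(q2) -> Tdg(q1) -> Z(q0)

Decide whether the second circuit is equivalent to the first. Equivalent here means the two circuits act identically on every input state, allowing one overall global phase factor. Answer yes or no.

Yes — the two circuits implement the same unitary up to a global phase.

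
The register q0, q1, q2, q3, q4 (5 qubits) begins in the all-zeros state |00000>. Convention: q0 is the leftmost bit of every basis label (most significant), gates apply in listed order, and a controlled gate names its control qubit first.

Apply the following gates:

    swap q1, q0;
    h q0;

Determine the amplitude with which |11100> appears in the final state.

|11100> carries amplitude 0 in the final state.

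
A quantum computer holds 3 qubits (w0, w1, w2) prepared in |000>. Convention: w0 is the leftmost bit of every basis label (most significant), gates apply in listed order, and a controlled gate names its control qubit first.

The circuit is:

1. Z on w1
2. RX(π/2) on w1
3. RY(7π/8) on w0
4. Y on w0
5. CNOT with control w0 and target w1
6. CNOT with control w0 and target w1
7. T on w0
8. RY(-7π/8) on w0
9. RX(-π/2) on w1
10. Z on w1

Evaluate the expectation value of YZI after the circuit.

The expectation value of YZI is -sqrt(4 - 2*sqrt(2))/4.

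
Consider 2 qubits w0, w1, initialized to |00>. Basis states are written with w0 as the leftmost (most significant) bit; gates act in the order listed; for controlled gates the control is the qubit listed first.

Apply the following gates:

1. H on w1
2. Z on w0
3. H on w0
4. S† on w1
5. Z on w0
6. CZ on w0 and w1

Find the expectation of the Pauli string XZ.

The observable XZ averages to -1.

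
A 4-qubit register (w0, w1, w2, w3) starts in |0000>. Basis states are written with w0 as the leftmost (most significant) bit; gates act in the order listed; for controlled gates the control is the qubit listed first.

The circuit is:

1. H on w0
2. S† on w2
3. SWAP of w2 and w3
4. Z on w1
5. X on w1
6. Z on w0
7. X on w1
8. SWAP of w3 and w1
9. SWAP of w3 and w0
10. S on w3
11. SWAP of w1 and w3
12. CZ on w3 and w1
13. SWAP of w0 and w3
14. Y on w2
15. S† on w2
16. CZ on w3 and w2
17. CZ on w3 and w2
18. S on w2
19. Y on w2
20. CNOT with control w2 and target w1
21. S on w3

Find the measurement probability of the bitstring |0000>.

The probability of measuring |0000> is 1/2.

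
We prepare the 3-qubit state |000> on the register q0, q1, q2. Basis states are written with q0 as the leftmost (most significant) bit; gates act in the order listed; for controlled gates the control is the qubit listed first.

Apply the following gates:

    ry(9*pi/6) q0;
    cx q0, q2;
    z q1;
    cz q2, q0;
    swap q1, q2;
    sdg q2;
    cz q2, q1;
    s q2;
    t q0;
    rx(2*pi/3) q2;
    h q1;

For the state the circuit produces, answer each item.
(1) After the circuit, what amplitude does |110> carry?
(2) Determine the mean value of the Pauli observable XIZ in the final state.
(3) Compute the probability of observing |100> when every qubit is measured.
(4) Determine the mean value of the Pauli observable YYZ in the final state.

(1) |110> carries amplitude exp(I*pi/4)/4 in the final state.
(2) The observable XIZ averages to 0.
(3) Outcome |100> occurs with probability 1/16.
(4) In the final state, YYZ has expectation -sqrt(2)/4.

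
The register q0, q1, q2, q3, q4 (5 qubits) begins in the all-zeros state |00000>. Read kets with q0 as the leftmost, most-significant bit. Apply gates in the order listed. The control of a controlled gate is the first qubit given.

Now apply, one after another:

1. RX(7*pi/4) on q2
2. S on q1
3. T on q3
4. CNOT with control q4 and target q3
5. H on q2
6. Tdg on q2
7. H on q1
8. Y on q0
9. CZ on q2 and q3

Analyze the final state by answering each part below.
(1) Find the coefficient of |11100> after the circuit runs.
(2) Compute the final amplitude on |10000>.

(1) The amplitude on |11100> is (-sqrt(sqrt(2) + 2) + I*sqrt(2 - sqrt(2)))*exp(I*pi/4)/4.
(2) |10000> carries amplitude sqrt(2 - sqrt(2))/4 - I*sqrt(sqrt(2) + 2)/4 in the final state.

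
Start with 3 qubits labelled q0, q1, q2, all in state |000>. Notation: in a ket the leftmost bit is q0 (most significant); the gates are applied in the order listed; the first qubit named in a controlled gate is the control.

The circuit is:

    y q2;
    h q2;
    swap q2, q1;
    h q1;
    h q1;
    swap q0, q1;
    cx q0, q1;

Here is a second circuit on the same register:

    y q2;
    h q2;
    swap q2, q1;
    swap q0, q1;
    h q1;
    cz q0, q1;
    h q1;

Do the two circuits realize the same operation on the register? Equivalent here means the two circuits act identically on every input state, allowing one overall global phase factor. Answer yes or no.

Yes: on every input state the two circuits agree up to one overall phase factor.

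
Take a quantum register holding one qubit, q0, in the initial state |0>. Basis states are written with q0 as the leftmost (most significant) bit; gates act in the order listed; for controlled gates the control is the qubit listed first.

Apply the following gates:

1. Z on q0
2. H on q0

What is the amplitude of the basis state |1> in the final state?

The amplitude on |1> is sqrt(2)/2.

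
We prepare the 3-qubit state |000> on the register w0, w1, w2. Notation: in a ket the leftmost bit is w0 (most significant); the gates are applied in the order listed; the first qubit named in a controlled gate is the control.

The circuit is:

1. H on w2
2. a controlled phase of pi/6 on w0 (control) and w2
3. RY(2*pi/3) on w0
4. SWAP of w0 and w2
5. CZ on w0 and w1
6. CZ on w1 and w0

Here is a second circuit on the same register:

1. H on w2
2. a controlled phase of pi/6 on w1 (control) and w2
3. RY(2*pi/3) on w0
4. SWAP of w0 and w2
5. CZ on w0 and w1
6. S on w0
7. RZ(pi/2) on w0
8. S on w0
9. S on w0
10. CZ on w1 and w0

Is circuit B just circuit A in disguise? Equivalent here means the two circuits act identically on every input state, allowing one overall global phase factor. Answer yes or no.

No — the two circuits implement different unitaries, even allowing a global phase.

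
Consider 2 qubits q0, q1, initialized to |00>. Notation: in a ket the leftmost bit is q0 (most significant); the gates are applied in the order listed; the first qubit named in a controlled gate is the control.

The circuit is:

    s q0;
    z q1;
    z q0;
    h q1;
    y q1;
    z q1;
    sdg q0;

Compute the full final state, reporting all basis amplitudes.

The resulting statevector has amplitude -sqrt(2)*I/2 on |00>, -sqrt(2)*I/2 on |01>, 0 on |10>, 0 on |11>.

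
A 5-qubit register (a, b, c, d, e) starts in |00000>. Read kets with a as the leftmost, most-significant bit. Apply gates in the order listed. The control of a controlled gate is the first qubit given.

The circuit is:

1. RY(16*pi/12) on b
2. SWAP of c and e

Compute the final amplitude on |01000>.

|01000> carries amplitude sqrt(3)/2 in the final state.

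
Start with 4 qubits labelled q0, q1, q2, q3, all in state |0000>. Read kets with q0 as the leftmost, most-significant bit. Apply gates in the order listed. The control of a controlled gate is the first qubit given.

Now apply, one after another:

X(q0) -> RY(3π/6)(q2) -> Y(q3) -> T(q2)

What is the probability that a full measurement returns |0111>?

The probability of measuring |0111> is 0.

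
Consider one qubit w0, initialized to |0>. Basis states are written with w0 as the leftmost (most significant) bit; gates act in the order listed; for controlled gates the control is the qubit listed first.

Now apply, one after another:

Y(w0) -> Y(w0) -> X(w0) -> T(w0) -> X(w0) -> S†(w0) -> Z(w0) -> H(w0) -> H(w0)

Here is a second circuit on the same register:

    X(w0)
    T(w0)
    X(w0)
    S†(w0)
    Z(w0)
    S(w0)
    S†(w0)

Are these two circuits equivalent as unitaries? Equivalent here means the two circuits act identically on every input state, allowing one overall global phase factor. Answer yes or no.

Yes — the two circuits implement the same unitary up to a global phase.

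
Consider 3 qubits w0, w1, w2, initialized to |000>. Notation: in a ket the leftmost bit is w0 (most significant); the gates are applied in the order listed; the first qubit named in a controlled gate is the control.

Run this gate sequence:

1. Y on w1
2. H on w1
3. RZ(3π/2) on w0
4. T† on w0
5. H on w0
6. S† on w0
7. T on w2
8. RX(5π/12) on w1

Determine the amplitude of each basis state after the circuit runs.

After the circuit, the state carries amplitude -sqrt(sqrt(2) + 2)*exp(3*I*pi/4)/8 - sqrt(6 - 3*sqrt(2))*exp(3*I*pi/4)/8 - sqrt(2 - sqrt(2))*exp(I*pi/4)/8 + sqrt(3*sqrt(2) + 6)*exp(I*pi/4)/8 on |000>, 0 on |001>, -sqrt(3*sqrt(2) + 6)*exp(I*pi/4)/8 + sqrt(2 - sqrt(2))*exp(I*pi/4)/8 + sqrt(6 - 3*sqrt(2))*exp(3*I*pi/4)/8 + sqrt(sqrt(2) + 2)*exp(3*I*pi/4)/8 on |010>, 0 on |011>, -sqrt(3*sqrt(2) + 6)*exp(3*I*pi/4)/8 - sqrt(sqrt(2) + 2)*exp(I*pi/4)/8 - sqrt(6 - 3*sqrt(2))*exp(I*pi/4)/8 + sqrt(2 - sqrt(2))*exp(3*I*pi/4)/8 on |100>, 0 on |101>, -sqrt(2 - sqrt(2))*exp(3*I*pi/4)/8 + sqrt(6 - 3*sqrt(2))*exp(I*pi/4)/8 + sqrt(sqrt(2) + 2)*exp(I*pi/4)/8 + sqrt(3*sqrt(2) + 6)*exp(3*I*pi/4)/8 on |110>, 0 on |111>.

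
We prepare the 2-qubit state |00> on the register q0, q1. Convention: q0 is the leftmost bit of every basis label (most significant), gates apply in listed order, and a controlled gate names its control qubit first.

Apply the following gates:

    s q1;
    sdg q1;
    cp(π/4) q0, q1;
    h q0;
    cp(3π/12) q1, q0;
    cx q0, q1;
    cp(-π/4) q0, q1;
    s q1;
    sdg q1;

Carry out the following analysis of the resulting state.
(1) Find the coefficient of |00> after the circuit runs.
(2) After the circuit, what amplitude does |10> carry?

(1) The final state's coefficient on |00> equals sqrt(2)/2.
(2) The amplitude on |10> is 0.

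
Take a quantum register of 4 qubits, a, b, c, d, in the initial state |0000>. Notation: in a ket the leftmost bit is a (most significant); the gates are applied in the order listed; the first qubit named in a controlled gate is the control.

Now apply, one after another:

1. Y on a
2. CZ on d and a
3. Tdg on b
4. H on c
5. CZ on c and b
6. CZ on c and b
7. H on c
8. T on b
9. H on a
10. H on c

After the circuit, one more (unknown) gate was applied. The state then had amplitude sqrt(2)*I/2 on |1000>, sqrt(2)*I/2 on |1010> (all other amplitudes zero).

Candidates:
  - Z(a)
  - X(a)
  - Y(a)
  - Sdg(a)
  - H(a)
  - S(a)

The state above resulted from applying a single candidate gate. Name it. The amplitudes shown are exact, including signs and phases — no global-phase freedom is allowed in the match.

The unique candidate consistent with the amplitudes is H(a).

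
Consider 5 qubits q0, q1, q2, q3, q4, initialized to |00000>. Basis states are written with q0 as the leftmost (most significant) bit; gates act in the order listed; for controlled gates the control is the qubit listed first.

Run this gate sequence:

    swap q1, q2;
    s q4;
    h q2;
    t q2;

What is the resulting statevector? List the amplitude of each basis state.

The final amplitudes are sqrt(2)/2 on |00000>, sqrt(2)*exp(I*pi/4)/2 on |00100>, and 0 on every other basis state.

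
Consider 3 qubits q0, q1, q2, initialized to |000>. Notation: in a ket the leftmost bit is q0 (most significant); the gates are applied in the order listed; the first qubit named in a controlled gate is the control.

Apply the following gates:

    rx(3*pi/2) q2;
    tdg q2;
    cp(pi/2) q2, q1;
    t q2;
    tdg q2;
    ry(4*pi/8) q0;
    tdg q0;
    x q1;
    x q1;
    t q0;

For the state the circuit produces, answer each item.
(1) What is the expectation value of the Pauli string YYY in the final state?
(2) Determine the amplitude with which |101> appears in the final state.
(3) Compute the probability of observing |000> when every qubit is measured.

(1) The expectation value of YYY is 0. Key observation: gates 7-10 undo each other exactly, leaving only the rest of the circuit to track.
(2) The final state's coefficient on |101> equals -exp(I*pi/4)/2.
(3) The probability of measuring |000> is 1/4.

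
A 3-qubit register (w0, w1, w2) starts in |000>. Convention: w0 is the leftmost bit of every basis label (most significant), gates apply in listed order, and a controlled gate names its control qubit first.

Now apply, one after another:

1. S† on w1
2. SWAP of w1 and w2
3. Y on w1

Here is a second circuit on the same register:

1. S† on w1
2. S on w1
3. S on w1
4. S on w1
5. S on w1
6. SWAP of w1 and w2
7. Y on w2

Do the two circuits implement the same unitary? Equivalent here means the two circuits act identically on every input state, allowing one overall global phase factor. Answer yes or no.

No, they are not equivalent — no single phase factor reconciles the two unitaries.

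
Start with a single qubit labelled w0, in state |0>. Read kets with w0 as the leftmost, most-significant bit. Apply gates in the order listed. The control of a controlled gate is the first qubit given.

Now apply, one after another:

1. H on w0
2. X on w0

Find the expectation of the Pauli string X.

The observable X averages to 1.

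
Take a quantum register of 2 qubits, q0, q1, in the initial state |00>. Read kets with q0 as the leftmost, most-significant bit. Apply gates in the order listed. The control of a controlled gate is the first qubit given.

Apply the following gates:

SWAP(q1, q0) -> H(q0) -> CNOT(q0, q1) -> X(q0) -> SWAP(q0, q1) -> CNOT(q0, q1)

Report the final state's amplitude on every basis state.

After the circuit, the state carries amplitude 0 on |00>, sqrt(2)/2 on |01>, 0 on |10>, sqrt(2)/2 on |11>.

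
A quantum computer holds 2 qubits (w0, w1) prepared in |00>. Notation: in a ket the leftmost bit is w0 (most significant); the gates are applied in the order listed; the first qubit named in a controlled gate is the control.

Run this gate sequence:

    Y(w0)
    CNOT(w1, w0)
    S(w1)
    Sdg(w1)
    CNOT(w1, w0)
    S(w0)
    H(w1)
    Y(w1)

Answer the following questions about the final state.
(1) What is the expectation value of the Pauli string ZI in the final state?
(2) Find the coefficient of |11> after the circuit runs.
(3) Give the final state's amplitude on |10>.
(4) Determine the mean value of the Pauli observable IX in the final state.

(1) The expectation value of ZI is -1. Key observation: steps 2-5 multiply out to the identity, so the circuit reduces to the remaining gates.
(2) |11> carries amplitude -sqrt(2)*I/2 in the final state.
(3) |10> carries amplitude sqrt(2)*I/2 in the final state.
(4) The expectation value of IX is -1.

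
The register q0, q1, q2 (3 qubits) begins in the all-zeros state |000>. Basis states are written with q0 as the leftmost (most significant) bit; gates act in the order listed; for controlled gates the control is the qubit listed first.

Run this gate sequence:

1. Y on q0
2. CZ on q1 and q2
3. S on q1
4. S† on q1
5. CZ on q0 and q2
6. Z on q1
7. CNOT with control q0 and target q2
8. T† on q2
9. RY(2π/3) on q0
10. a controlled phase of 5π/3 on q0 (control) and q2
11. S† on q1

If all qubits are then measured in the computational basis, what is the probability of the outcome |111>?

A full measurement returns |111> with probability 0.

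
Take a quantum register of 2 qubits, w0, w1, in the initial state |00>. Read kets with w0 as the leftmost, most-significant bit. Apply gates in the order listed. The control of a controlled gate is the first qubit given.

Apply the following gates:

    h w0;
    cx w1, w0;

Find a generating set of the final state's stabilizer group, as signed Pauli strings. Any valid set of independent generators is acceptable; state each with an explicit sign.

One valid set of independent stabilizer generators is +XI, +IZ (any independent generating set of the same group is equally correct).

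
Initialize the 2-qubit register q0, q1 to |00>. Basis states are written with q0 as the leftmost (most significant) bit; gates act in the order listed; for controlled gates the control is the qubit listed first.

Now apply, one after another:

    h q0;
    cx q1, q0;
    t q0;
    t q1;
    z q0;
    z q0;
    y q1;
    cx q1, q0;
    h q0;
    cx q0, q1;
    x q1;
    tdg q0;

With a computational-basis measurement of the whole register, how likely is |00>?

Outcome |00> occurs with probability sqrt(2)/4 + 1/2.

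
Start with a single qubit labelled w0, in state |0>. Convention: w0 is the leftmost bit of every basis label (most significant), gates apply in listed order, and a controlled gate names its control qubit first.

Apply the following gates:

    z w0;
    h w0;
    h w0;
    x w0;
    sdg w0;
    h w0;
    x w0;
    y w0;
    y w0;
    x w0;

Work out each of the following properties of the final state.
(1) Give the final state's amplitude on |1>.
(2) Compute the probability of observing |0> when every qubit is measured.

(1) The amplitude on |1> is sqrt(2)*I/2.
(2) The probability of measuring |0> is 1/2.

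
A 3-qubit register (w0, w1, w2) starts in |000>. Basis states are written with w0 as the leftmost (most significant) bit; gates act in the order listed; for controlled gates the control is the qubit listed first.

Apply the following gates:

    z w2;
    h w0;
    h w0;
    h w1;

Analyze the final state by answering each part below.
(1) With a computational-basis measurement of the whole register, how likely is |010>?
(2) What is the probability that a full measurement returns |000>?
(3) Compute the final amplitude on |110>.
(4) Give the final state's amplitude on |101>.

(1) The probability of measuring |010> is 1/2. Key observation: the block from step 2 through step 3 cancels to the identity and can be dropped.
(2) A full measurement returns |000> with probability 1/2.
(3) The final state's coefficient on |110> equals 0.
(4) The amplitude on |101> is 0.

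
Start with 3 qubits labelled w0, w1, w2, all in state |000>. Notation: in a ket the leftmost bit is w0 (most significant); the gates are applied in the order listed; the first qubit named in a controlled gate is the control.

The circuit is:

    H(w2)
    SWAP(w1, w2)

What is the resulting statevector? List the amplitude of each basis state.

The final amplitudes are sqrt(2)/2 on |000>, sqrt(2)/2 on |010>, and 0 on every other basis state.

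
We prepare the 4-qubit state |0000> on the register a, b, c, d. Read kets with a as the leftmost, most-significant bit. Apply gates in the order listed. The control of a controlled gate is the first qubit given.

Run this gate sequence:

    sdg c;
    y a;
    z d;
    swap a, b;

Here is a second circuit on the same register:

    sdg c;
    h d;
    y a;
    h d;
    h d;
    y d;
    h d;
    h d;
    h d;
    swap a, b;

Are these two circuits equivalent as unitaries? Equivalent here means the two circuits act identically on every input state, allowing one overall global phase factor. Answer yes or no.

No — the two circuits implement different unitaries, even allowing a global phase.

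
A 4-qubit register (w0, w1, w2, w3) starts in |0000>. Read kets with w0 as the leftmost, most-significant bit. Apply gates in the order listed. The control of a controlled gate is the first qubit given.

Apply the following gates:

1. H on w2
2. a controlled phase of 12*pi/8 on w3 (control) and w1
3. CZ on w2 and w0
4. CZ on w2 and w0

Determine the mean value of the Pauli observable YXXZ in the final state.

In the final state, YXXZ has expectation 0.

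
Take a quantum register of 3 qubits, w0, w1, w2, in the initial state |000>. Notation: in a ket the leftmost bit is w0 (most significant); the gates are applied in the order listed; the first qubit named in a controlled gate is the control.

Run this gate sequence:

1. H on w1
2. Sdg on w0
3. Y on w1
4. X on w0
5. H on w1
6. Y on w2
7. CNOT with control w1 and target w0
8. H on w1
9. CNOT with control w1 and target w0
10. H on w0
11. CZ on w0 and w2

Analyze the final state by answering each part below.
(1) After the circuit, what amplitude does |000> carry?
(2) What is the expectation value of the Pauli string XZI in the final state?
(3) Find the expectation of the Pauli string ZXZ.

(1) The amplitude on |000> is 0.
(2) In the final state, XZI has expectation -1.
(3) The observable ZXZ averages to 1.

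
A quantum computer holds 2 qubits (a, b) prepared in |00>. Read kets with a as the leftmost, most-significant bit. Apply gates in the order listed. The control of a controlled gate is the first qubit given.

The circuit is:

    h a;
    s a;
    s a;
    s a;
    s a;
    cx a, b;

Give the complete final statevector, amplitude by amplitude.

After the circuit, the state carries amplitude sqrt(2)/2 on |00>, 0 on |01>, 0 on |10>, sqrt(2)/2 on |11>. Key observation: steps 2-5 multiply out to the identity, so the circuit reduces to the remaining gates.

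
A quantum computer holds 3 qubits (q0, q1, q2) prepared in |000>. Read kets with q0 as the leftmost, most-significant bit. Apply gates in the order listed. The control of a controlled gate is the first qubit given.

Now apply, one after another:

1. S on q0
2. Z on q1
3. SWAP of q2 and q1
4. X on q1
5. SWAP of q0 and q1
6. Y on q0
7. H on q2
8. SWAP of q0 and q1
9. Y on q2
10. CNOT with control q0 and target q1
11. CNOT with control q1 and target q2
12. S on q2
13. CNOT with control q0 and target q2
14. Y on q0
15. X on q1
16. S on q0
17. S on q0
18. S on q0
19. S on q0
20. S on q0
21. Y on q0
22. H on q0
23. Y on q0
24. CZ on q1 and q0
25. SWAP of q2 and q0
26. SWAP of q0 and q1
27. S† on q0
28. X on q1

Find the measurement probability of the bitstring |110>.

The probability of measuring |110> is 1/4.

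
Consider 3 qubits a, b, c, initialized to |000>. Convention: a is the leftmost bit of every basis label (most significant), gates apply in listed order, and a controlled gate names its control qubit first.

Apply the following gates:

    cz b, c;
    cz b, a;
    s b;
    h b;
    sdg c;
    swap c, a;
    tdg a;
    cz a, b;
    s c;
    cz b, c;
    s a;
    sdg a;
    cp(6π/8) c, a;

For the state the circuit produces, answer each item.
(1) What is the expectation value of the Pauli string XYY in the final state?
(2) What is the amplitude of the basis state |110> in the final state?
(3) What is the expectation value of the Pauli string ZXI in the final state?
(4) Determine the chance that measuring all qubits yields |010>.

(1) The expectation value of XYY is 0.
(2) The final state's coefficient on |110> equals 0.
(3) The expectation value of ZXI is 1.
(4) The probability of measuring |010> is 1/2.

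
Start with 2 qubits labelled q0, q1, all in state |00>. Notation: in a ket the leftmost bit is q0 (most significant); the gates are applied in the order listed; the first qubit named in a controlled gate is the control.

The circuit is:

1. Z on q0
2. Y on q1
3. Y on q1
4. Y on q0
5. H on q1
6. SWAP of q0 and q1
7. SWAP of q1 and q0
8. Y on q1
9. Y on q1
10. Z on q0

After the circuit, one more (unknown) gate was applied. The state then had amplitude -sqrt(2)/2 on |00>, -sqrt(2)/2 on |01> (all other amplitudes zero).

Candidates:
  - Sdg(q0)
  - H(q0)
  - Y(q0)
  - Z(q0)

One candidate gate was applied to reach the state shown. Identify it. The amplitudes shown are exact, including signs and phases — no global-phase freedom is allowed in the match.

The applied gate was Y(q0).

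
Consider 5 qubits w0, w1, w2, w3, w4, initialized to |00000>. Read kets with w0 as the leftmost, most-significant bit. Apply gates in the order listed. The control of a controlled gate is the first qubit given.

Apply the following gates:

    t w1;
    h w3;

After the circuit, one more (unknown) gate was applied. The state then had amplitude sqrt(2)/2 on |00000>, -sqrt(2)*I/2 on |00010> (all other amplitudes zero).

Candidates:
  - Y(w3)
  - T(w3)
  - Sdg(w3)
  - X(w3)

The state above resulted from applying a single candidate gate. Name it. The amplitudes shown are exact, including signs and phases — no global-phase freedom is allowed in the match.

The unique candidate consistent with the amplitudes is Sdg(w3).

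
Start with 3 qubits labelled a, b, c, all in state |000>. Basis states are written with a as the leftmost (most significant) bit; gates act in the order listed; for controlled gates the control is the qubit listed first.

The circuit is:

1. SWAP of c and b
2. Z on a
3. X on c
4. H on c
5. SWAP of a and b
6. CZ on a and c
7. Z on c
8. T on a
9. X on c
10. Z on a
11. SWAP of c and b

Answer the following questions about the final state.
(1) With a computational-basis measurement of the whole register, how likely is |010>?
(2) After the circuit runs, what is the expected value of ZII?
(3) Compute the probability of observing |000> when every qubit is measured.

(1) A full measurement returns |010> with probability 1/2.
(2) The expectation value of ZII is 1.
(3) A full measurement returns |000> with probability 1/2.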